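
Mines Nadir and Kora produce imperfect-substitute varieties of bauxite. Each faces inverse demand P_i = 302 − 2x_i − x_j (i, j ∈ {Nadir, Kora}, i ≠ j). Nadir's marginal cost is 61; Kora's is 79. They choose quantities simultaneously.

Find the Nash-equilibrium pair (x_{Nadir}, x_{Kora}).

Mine Nadir's profit: π = x_{Nadir}(302 − 2x_{Nadir} − x_{Kora}) − 61x_{Nadir}.
∂π/∂x_{Nadir} = 241 − 4x_{Nadir} − x_{Kora} = 0 ⇒ x_{Nadir} = 60.25 − 0.25x_{Kora}.
Similarly x_{Kora} = 55.75 − 0.25x_{Nadir}.
Substituting the second reaction function into the first: x_{Nadir} = 60.25 − 0.25(55.75 − 0.25x_{Nadir}), which gives 0.9375x_{Nadir} = 46.3125 ⇒ x_{Nadir} = 49.4.
Then x_{Kora} = 55.75 − 0.25·49.4 = 43.4.

49.4, 43.4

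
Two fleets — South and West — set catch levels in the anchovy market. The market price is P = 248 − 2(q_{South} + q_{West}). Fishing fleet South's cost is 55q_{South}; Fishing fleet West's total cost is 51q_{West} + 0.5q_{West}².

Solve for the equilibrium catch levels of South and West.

35.6875, 25.125

Fishing fleet South's profit: π = q_{South}(248 − 2(q_{South} + q_{West})) − 55q_{South}.
∂π/∂q_{South} = 193 − 4q_{South} − 2q_{West} = 0, so q_{South} = 48.25 − 0.5q_{West}.
For West: ∂π/∂q_{West} = 197 − 5q_{West} − 2q_{South} = 0 ⇒ q_{West} = 39.4 − 0.4q_{South}.
Solving the two reaction functions simultaneously: (1 − (−0.5)(−0.4))q_{South} = 48.25 − 0.5·39.4, so 0.8q_{South} = 28.55 and q_{South} = 35.6875.
Then q_{West} = 39.4 − 0.4·35.6875 = 25.125.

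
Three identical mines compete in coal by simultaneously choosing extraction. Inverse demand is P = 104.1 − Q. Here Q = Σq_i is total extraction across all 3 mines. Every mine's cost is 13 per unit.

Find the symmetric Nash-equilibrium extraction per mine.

22.775

A representative mine's profit is π_i = q_i(104.1 − Q) − 13q_i, with Q = q_i + Σ_{j≠i} q_j.
First-order condition: 91.1 − 2q_i − Σ_{j≠i} q_j = 0.
In a symmetric equilibrium every mine chooses the same q, so Σ_{j≠i} q_j = 2q. The condition becomes 91.1 − 4q = 0, giving q = 91.1/4 = 22.775.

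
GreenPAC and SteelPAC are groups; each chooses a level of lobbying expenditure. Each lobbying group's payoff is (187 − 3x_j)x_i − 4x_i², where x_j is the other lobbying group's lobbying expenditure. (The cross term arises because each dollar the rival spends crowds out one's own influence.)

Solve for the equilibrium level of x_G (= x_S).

17

GreenPAC's payoff is (187 − 3x_S)x_G − 4x_G².
∂π/∂x_G = 187 − 3x_S − 8x_G = 0, so x_G = 23.375 − 0.375x_S.
Setting x_G = x_S in the reaction function: x_G = 23.375 − 0.375x_G, so x_G = 23.375 / 1.375 = 17.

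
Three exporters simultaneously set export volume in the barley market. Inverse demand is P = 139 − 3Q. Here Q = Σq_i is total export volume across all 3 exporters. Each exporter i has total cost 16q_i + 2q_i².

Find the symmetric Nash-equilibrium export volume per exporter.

7.6875

A representative exporter's profit is π_i = q_i(139 − 3Q) − 16q_i − 2q_i², with Q = q_i + Σ_{j≠i} q_j.
First-order condition: 123 − 10q_i − 3Σ_{j≠i} q_j = 0.
Imposing symmetry (q_j = q for all j) turns Σ_{j≠i} q_j into 2q, so 123 = 16q and q = 7.6875.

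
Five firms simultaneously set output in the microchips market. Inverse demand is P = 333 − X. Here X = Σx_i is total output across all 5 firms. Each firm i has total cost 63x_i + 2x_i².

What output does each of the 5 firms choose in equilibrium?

27

A representative firm's profit is π_i = x_i(333 − X) − 63x_i − 2x_i², with X = x_i + Σ_{j≠i} x_j.
First-order condition: 270 − 6x_i − Σ_{j≠i} x_j = 0.
With identical firms, set every x_j = x: then 270 − 6x − 4x = 0, i.e. x = 270/10 = 27.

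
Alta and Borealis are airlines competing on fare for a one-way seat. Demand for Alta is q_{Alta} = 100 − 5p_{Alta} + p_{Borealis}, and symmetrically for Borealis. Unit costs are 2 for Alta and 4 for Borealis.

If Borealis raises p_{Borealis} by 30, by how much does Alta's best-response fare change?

3

Alta's profit: π = (p_{Alta} − 2)(100 − 5p_{Alta} + p_{Borealis}).
∂π/∂p_{Alta} = 110 − 10p_{Alta} + p_{Borealis} = 0 ⇒ p_{Alta} = 11 + 0.1p_{Borealis}.
The reaction-function slope is 0.1, so a 30-unit rise in p_{Borealis} moves p_{Alta} by 0.1 × 30 = 3. Alta's best response rises — the actions are strategic complements.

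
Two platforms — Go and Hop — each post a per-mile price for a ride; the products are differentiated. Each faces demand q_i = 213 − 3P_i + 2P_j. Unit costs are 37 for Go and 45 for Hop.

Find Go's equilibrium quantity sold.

136.5

Go's profit: π = (P_{Go} − 37)(213 − 3P_{Go} + 2P_{Hop}).
∂π/∂P_{Go} = 324 − 6P_{Go} + 2P_{Hop} = 0 ⇒ P_{Go} = 54 + (1/3)P_{Hop}.
Similarly P_{Hop} = 58 + (1/3)P_{Go}.
Solving the two reaction functions simultaneously: (1 − (1/3)(1/3))P_{Go} = 54 + (1/3)·58, so (8/9)P_{Go} = 220/3 and P_{Go} = 82.5.
Then P_{Hop} = 58 + (1/3)·82.5 = 85.5.
q_{Go} = 213 − 3·82.5 + 2·85.5 = 136.5.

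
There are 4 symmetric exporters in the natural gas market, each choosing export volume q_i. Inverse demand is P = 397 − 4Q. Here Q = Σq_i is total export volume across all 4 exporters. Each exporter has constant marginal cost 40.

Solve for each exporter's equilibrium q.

A representative exporter's profit is π_i = q_i(397 − 4Q) − 40q_i, with Q = q_i + Σ_{j≠i} q_j.
First-order condition: 357 − 8q_i − 4Σ_{j≠i} q_j = 0.
Imposing symmetry (q_j = q for all j) turns Σ_{j≠i} q_j into 3q, so 357 = 20q and q = 17.85.

17.85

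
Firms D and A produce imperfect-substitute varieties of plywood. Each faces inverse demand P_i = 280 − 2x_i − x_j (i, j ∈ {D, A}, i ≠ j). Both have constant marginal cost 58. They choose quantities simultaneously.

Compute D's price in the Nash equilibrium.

146.8

Firm D's profit: π = x_D(280 − 2x_D − x_A) − 58x_D.
∂π/∂x_D = 222 − 4x_D − x_A = 0 ⇒ x_D = 55.5 − 0.25x_A.
By symmetry x_A = x_D; substituting into the reaction function, 1.25x_D = 55.5 and x_D = 44.4.
P_D = 280 − 2·44.4 − 44.4 = 146.8.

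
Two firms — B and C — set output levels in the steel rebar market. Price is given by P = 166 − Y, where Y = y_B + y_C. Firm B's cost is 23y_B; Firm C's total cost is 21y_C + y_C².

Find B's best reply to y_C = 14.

64.5

Firm B's profit: π = y_B(166 − (y_B + y_C)) − 23y_B.
∂π/∂y_B = 143 − 2y_B − y_C = 0, so y_B = 71.5 − 0.5y_C.
At y_C = 14: y_B = 71.5 − 0.5·14 = 64.5.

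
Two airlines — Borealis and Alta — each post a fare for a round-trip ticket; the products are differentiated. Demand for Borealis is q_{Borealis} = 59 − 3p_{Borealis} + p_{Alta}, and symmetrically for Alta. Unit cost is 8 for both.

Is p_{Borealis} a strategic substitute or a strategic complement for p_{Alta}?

Borealis's profit: π = (p_{Borealis} − 8)(59 − 3p_{Borealis} + p_{Alta}).
∂π/∂p_{Borealis} = 83 − 6p_{Borealis} + p_{Alta} = 0 ⇒ p_{Borealis} = 83/6 + (1/6)p_{Alta}.
The best-response slope dp_{Borealis}/dp_{Alta} = 1/6 > 0: the reaction function is upward-sloping, so the choices are strategic complements.

strategic complements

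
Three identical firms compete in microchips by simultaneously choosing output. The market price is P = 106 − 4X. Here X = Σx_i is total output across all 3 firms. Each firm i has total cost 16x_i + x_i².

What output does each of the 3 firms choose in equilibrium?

5

A representative firm's profit is π_i = x_i(106 − 4X) − 16x_i − x_i², with X = x_i + Σ_{j≠i} x_j.
First-order condition: 90 − 10x_i − 4Σ_{j≠i} x_j = 0.
In a symmetric equilibrium every firm chooses the same x, so Σ_{j≠i} x_j = 2x. The condition becomes 90 − 18x = 0, giving x = 90/18 = 5.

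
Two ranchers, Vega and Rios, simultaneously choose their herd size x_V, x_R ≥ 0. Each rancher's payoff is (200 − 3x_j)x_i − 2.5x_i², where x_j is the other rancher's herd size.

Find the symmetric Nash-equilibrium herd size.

25

Vega's payoff is (200 − 3x_R)x_V − 2.5x_V².
∂π/∂x_V = 200 − 3x_R − 5x_V = 0, so x_V = 40 − 0.6x_R.
Setting x_V = x_R in the reaction function: x_V = 40 − 0.6x_V, so x_V = 40 / 1.6 = 25.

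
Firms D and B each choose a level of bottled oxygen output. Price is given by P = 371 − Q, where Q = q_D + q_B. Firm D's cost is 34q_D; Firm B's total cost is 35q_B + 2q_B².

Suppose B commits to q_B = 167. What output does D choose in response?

Firm D's profit: π = q_D(371 − (q_D + q_B)) − 34q_D.
∂π/∂q_D = 337 − 2q_D − q_B = 0, so q_D = 168.5 − 0.5q_B.
At q_B = 167: q_D = 168.5 − 0.5·167 = 85.

85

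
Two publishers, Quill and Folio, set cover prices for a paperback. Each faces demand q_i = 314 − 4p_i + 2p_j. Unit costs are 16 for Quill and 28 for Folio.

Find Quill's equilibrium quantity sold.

194.4

Quill's profit: π = (p_{Quill} − 16)(314 − 4p_{Quill} + 2p_{Folio}).
∂π/∂p_{Quill} = 378 − 8p_{Quill} + 2p_{Folio} = 0 ⇒ p_{Quill} = 47.25 + 0.25p_{Folio}.
Similarly p_{Folio} = 53.25 + 0.25p_{Quill}.
Solving the two reaction functions simultaneously: (1 − (0.25)(0.25))p_{Quill} = 47.25 + 0.25·53.25, so 0.9375p_{Quill} = 60.5625 and p_{Quill} = 64.6.
Then p_{Folio} = 53.25 + 0.25·64.6 = 69.4.
q_{Quill} = 314 − 4·64.6 + 2·69.4 = 194.4.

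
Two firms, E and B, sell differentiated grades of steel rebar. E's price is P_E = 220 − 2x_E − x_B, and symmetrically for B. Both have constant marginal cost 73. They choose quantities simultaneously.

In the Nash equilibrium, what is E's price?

Firm E's profit: π = x_E(220 − 2x_E − x_B) − 73x_E.
∂π/∂x_E = 147 − 4x_E − x_B = 0 ⇒ x_E = 36.75 − 0.25x_B.
Setting x_E = x_B in the reaction function: x_E = 36.75 − 0.25x_E, so x_E = 36.75 / 1.25 = 29.4.
P_E = 220 − 2·29.4 − 29.4 = 131.8.

131.8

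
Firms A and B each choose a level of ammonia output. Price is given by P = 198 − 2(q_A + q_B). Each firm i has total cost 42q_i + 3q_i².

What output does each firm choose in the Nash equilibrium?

13

Firm A's profit: π = q_A(198 − 2(q_A + q_B)) − 42q_A − 3q_A².
∂π/∂q_A = 156 − 10q_A − 2q_B = 0, so q_A = 15.6 − 0.2q_B.
Setting q_A = q_B in the reaction function: q_A = 15.6 − 0.2q_A, so q_A = 15.6 / 1.2 = 13.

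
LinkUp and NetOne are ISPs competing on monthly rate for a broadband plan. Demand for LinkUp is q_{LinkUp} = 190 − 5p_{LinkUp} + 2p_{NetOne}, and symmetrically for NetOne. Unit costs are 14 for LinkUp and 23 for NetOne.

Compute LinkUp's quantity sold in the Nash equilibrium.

LinkUp's profit: π = (p_{LinkUp} − 14)(190 − 5p_{LinkUp} + 2p_{NetOne}).
∂π/∂p_{LinkUp} = 260 − 10p_{LinkUp} + 2p_{NetOne} = 0 ⇒ p_{LinkUp} = 26 + 0.2p_{NetOne}.
Similarly p_{NetOne} = 30.5 + 0.2p_{LinkUp}.
Solving the two reaction functions simultaneously: (1 − (0.2)(0.2))p_{LinkUp} = 26 + 0.2·30.5, so 0.96p_{LinkUp} = 32.1 and p_{LinkUp} = 33.4375.
Then p_{NetOne} = 30.5 + 0.2·33.4375 = 37.1875.
q_{LinkUp} = 190 − 5·33.4375 + 2·37.1875 = 97.1875.

97.1875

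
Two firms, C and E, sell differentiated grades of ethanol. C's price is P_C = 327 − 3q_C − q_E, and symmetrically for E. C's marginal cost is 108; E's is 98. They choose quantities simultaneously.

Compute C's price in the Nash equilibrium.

201

Firm C's profit: π = q_C(327 − 3q_C − q_E) − 108q_C.
∂π/∂q_C = 219 − 6q_C − q_E = 0 ⇒ q_C = 36.5 − (1/6)q_E.
Similarly q_E = 229/6 − (1/6)q_C.
Solving the two reaction functions simultaneously: (1 − (−1/6)(−1/6))q_C = 36.5 − (1/6)·(229/6), so (35/36)q_C = 1085/36 and q_C = 31.
Then q_E = 229/6 − (1/6)·31 = 33.
P_C = 327 − 3·31 − 33 = 201.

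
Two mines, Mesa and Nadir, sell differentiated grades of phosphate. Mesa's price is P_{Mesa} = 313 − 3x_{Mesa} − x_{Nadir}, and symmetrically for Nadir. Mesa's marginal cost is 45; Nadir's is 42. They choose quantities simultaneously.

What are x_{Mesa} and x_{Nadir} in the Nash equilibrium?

38.2, 38.8

Mine Mesa's profit: π = x_{Mesa}(313 − 3x_{Mesa} − x_{Nadir}) − 45x_{Mesa}.
∂π/∂x_{Mesa} = 268 − 6x_{Mesa} − x_{Nadir} = 0 ⇒ x_{Mesa} = 134/3 − (1/6)x_{Nadir}.
Similarly x_{Nadir} = 271/6 − (1/6)x_{Mesa}.
Substituting the second reaction function into the first: x_{Mesa} = 134/3 − (1/6)(271/6 − (1/6)x_{Mesa}), which gives (35/36)x_{Mesa} = 1337/36 ⇒ x_{Mesa} = 38.2.
Then x_{Nadir} = 271/6 − (1/6)·38.2 = 38.8.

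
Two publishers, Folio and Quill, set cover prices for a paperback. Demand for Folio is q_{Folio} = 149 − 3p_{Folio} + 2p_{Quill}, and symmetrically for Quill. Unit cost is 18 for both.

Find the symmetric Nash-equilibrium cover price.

Folio's profit: π = (p_{Folio} − 18)(149 − 3p_{Folio} + 2p_{Quill}).
∂π/∂p_{Folio} = 203 − 6p_{Folio} + 2p_{Quill} = 0 ⇒ p_{Folio} = 203/6 + (1/3)p_{Quill}.
By symmetry p_{Quill} = p_{Folio}; substituting into the reaction function, (2/3)p_{Folio} = 203/6 and p_{Folio} = 50.75.

50.75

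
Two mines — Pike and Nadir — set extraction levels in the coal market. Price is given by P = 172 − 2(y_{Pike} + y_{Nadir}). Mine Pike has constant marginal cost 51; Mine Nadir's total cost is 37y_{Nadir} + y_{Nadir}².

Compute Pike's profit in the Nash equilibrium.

1039.68

Mine Pike's profit: π = y_{Pike}(172 − 2(y_{Pike} + y_{Nadir})) − 51y_{Pike}.
∂π/∂y_{Pike} = 121 − 4y_{Pike} − 2y_{Nadir} = 0, so y_{Pike} = 30.25 − 0.5y_{Nadir}.
For Nadir: ∂π/∂y_{Nadir} = 135 − 6y_{Nadir} − 2y_{Pike} = 0 ⇒ y_{Nadir} = 22.5 − (1/3)y_{Pike}.
Substituting the second reaction function into the first: y_{Pike} = 30.25 − 0.5(22.5 − (1/3)y_{Pike}), which gives (5/6)y_{Pike} = 19 ⇒ y_{Pike} = 22.8.
Then y_{Nadir} = 22.5 − (1/3)·22.8 = 14.9.
Price P = 172 − 2·37.7 = 96.6.
Pike's profit: (96.6 − 51)·22.8 = 1039.68.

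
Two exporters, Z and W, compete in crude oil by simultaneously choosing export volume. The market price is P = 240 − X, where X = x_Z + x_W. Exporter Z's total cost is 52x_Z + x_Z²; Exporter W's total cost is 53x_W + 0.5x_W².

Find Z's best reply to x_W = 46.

35.5

Exporter Z's profit: π = x_Z(240 − (x_Z + x_W)) − 52x_Z − x_Z².
∂π/∂x_Z = 188 − 4x_Z − x_W = 0, so x_Z = 47 − 0.25x_W.
At x_W = 46: x_Z = 47 − 0.25·46 = 35.5.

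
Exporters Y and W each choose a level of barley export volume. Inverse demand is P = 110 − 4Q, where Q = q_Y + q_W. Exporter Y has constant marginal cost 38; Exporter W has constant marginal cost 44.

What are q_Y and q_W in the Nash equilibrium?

6.5, 5

Exporter Y's profit: π = q_Y(110 − 4(q_Y + q_W)) − 38q_Y.
∂π/∂q_Y = 72 − 8q_Y − 4q_W = 0, so q_Y = 9 − 0.5q_W.
By the same steps for W: q_W = 8.25 − 0.5q_Y.
Substituting the second reaction function into the first: q_Y = 9 − 0.5(8.25 − 0.5q_Y), which gives 0.75q_Y = 4.875 ⇒ q_Y = 6.5.
Then q_W = 8.25 − 0.5·6.5 = 5.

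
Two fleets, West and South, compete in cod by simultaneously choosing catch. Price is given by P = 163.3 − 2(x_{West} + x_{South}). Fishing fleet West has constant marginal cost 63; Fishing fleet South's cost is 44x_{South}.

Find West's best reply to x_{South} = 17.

16.575

Fishing fleet West's profit: π = x_{West}(163.3 − 2(x_{West} + x_{South})) − 63x_{West}.
∂π/∂x_{West} = 100.3 − 4x_{West} − 2x_{South} = 0, so x_{West} = 25.075 − 0.5x_{South}.
At x_{South} = 17: x_{West} = 25.075 − 0.5·17 = 16.575.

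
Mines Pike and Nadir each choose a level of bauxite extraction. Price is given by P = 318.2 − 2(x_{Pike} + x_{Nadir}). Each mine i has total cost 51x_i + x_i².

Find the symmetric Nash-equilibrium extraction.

33.4

Mine Pike's profit: π = x_{Pike}(318.2 − 2(x_{Pike} + x_{Nadir})) − 51x_{Pike} − x_{Pike}².
∂π/∂x_{Pike} = 267.2 − 6x_{Pike} − 2x_{Nadir} = 0, so x_{Pike} = 668/15 − (1/3)x_{Nadir}.
By symmetry x_{Nadir} = x_{Pike}; substituting into the reaction function, (4/3)x_{Pike} = 668/15 and x_{Pike} = 33.4.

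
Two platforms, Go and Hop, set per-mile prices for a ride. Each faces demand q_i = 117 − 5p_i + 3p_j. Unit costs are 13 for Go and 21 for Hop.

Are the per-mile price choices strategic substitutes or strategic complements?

Go's profit: π = (p_{Go} − 13)(117 − 5p_{Go} + 3p_{Hop}).
∂π/∂p_{Go} = 182 − 10p_{Go} + 3p_{Hop} = 0 ⇒ p_{Go} = 18.2 + 0.3p_{Hop}.
The best-response slope dp_{Go}/dp_{Hop} = 0.3 > 0: the reaction function is upward-sloping, so the choices are strategic complements.

strategic complements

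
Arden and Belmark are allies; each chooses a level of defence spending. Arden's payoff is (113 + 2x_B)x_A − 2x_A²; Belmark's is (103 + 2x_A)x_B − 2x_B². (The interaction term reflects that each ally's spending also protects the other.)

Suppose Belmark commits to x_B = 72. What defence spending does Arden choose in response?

64.25

Expanding Arden's payoff: 113x_A + 2x_Bx_A − 2x_A².
∂π/∂x_A = 113 + 2x_B − 4x_A = 0, so x_A = 28.25 + 0.5x_B.
At x_B = 72: x_A = 28.25 + 0.5·72 = 64.25.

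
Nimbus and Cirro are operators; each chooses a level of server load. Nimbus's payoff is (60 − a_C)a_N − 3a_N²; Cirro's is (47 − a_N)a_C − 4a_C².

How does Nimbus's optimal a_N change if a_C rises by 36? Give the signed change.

-6

Expanding Nimbus's payoff: 60a_N − a_Ca_N − 3a_N².
∂π/∂a_N = 60 − a_C − 6a_N = 0, so a_N = 10 − (1/6)a_C.
The reaction-function slope is −1/6, so a 36-unit rise in a_C moves a_N by −1/6 × 36 = −6. Nimbus's best response falls — the actions are strategic substitutes.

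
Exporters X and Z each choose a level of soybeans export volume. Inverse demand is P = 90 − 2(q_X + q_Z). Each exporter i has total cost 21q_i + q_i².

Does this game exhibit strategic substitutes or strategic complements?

strategic substitutes

Exporter X's profit: π = q_X(90 − 2(q_X + q_Z)) − 21q_X − q_X².
∂π/∂q_X = 69 − 6q_X − 2q_Z = 0, so q_X = 11.5 − (1/3)q_Z.
The best-response slope dq_X/dq_Z = −1/3 < 0: the reaction function is downward-sloping, so the choices are strategic substitutes.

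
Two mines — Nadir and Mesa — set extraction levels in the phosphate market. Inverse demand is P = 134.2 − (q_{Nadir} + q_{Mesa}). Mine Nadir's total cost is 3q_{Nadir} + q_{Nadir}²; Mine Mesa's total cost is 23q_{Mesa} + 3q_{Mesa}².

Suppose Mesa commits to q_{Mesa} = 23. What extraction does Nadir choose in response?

Mine Nadir's profit: π = q_{Nadir}(134.2 − (q_{Nadir} + q_{Mesa})) − 3q_{Nadir} − q_{Nadir}².
∂π/∂q_{Nadir} = 131.2 − 4q_{Nadir} − q_{Mesa} = 0, so q_{Nadir} = 32.8 − 0.25q_{Mesa}.
At q_{Mesa} = 23: q_{Nadir} = 32.8 − 0.25·23 = 27.05.

27.05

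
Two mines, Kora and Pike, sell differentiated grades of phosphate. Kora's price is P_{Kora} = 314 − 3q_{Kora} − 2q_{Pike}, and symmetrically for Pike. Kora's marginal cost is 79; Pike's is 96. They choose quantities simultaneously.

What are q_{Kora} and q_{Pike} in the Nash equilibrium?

30.4375, 26.1875

Mine Kora's profit: π = q_{Kora}(314 − 3q_{Kora} − 2q_{Pike}) − 79q_{Kora}.
∂π/∂q_{Kora} = 235 − 6q_{Kora} − 2q_{Pike} = 0 ⇒ q_{Kora} = 235/6 − (1/3)q_{Pike}.
Similarly q_{Pike} = 109/3 − (1/3)q_{Kora}.
Substituting the second reaction function into the first: q_{Kora} = 235/6 − (1/3)(109/3 − (1/3)q_{Kora}), which gives (8/9)q_{Kora} = 487/18 ⇒ q_{Kora} = 30.4375.
Then q_{Pike} = 109/3 − (1/3)·30.4375 = 26.1875.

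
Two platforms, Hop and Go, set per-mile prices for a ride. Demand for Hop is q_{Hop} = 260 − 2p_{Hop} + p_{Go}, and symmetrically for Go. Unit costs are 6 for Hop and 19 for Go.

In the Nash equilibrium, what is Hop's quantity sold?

Hop's profit: π = (p_{Hop} − 6)(260 − 2p_{Hop} + p_{Go}).
∂π/∂p_{Hop} = 272 − 4p_{Hop} + p_{Go} = 0 ⇒ p_{Hop} = 68 + 0.25p_{Go}.
Similarly p_{Go} = 74.5 + 0.25p_{Hop}.
Solving the two reaction functions simultaneously: (1 − (0.25)(0.25))p_{Hop} = 68 + 0.25·74.5, so 0.9375p_{Hop} = 86.625 and p_{Hop} = 92.4.
Then p_{Go} = 74.5 + 0.25·92.4 = 97.6.
q_{Hop} = 260 − 2·92.4 + 97.6 = 172.8.

172.8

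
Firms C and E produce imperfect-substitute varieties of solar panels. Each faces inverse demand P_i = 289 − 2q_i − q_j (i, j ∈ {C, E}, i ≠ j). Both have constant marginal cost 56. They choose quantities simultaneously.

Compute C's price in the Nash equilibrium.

149.2

Firm C's profit: π = q_C(289 − 2q_C − q_E) − 56q_C.
∂π/∂q_C = 233 − 4q_C − q_E = 0 ⇒ q_C = 58.25 − 0.25q_E.
The game is symmetric, so in equilibrium q_E = q_C: the reaction function gives 1.25q_C = 58.25, hence q_C = 46.6.
P_C = 289 − 2·46.6 − 46.6 = 149.2.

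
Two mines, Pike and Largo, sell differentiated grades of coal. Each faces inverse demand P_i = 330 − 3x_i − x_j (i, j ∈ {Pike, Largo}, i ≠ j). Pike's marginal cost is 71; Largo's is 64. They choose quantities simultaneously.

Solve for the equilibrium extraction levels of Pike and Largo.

Mine Pike's profit: π = x_{Pike}(330 − 3x_{Pike} − x_{Largo}) − 71x_{Pike}.
∂π/∂x_{Pike} = 259 − 6x_{Pike} − x_{Largo} = 0 ⇒ x_{Pike} = 259/6 − (1/6)x_{Largo}.
Similarly x_{Largo} = 133/3 − (1/6)x_{Pike}.
Substituting the second reaction function into the first: x_{Pike} = 259/6 − (1/6)(133/3 − (1/6)x_{Pike}), which gives (35/36)x_{Pike} = 322/9 ⇒ x_{Pike} = 36.8.
Then x_{Largo} = 133/3 − (1/6)·36.8 = 38.2.

36.8, 38.2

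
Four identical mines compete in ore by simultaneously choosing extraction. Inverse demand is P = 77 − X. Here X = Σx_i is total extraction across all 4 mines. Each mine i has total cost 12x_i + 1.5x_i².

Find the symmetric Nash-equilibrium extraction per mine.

A representative mine's profit is π_i = x_i(77 − X) − 12x_i − 1.5x_i², with X = x_i + Σ_{j≠i} x_j.
First-order condition: 65 − 5x_i − Σ_{j≠i} x_j = 0.
Imposing symmetry (x_j = x for all j) turns Σ_{j≠i} x_j into 3x, so 65 = 8x and x = 8.125.

8.125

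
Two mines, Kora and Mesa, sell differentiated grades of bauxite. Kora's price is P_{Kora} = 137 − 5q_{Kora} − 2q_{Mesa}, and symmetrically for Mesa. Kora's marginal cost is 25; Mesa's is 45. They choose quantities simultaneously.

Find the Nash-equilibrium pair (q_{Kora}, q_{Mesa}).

9.75, 7.25

Mine Kora's profit: π = q_{Kora}(137 − 5q_{Kora} − 2q_{Mesa}) − 25q_{Kora}.
∂π/∂q_{Kora} = 112 − 10q_{Kora} − 2q_{Mesa} = 0 ⇒ q_{Kora} = 11.2 − 0.2q_{Mesa}.
Similarly q_{Mesa} = 9.2 − 0.2q_{Kora}.
Solving the two reaction functions simultaneously: (1 − (−0.2)(−0.2))q_{Kora} = 11.2 − 0.2·9.2, so 0.96q_{Kora} = 9.36 and q_{Kora} = 9.75.
Then q_{Mesa} = 9.2 − 0.2·9.75 = 7.25.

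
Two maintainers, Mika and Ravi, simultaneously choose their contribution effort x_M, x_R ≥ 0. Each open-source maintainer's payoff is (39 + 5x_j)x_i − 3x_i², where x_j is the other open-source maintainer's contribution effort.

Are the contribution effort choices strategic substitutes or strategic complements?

Mika's payoff is (39 + 5x_R)x_M − 3x_M².
∂π/∂x_M = 39 + 5x_R − 6x_M = 0, so x_M = 6.5 + (5/6)x_R.
The best-response slope dx_M/dx_R = 5/6 > 0: the reaction function is upward-sloping, so the choices are strategic complements.

strategic complements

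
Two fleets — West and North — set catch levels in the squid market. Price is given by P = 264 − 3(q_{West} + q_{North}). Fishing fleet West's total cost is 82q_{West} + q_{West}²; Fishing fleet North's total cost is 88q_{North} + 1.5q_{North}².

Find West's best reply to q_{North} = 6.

Fishing fleet West's profit: π = q_{West}(264 − 3(q_{West} + q_{North})) − 82q_{West} − q_{West}².
∂π/∂q_{West} = 182 − 8q_{West} − 3q_{North} = 0, so q_{West} = 22.75 − 0.375q_{North}.
At q_{North} = 6: q_{West} = 22.75 − 0.375·6 = 20.5.

20.5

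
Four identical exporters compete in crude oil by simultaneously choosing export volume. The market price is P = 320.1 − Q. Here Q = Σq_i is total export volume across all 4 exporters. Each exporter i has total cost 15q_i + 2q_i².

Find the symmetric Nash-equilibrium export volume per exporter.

A representative exporter's profit is π_i = q_i(320.1 − Q) − 15q_i − 2q_i², with Q = q_i + Σ_{j≠i} q_j.
First-order condition: 305.1 − 6q_i − Σ_{j≠i} q_j = 0.
In a symmetric equilibrium every exporter chooses the same q, so Σ_{j≠i} q_j = 3q. The condition becomes 305.1 − 9q = 0, giving q = 305.1/9 = 33.9.

33.9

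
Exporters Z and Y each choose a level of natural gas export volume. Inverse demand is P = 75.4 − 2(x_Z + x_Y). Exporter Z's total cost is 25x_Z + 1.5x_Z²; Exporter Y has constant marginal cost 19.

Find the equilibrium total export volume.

Exporter Z's profit: π = x_Z(75.4 − 2(x_Z + x_Y)) − 25x_Z − 1.5x_Z².
∂π/∂x_Z = 50.4 − 7x_Z − 2x_Y = 0, so x_Z = 7.2 − (2/7)x_Y.
For Y: ∂π/∂x_Y = 56.4 − 4x_Y − 2x_Z = 0 ⇒ x_Y = 14.1 − 0.5x_Z.
Solving the two reaction functions simultaneously: (1 − (−2/7)(−0.5))x_Z = 7.2 − (2/7)·14.1, so (6/7)x_Z = 111/35 and x_Z = 3.7.
Then x_Y = 14.1 − 0.5·3.7 = 12.25.
Total export volume: 3.7 + 12.25 = 15.95.

15.95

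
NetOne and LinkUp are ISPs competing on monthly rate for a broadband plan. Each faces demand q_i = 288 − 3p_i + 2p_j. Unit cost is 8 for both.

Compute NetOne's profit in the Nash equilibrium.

NetOne's profit: π = (p_{NetOne} − 8)(288 − 3p_{NetOne} + 2p_{LinkUp}).
∂π/∂p_{NetOne} = 312 − 6p_{NetOne} + 2p_{LinkUp} = 0 ⇒ p_{NetOne} = 52 + (1/3)p_{LinkUp}.
Setting p_{NetOne} = p_{LinkUp} in the reaction function: p_{NetOne} = 52 + (1/3)p_{NetOne}, so p_{NetOne} = 52 / (2/3) = 78.
q_{NetOne} = 288 − 3·78 + 2·78 = 210.
Profit = (78 − 8)·210 = 14700.

14700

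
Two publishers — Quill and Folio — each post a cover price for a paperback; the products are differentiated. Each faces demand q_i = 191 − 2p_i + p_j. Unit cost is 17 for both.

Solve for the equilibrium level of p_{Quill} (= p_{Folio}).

75

Quill's profit: π = (p_{Quill} − 17)(191 − 2p_{Quill} + p_{Folio}).
∂π/∂p_{Quill} = 225 − 4p_{Quill} + p_{Folio} = 0 ⇒ p_{Quill} = 56.25 + 0.25p_{Folio}.
The game is symmetric, so in equilibrium p_{Folio} = p_{Quill}: the reaction function gives 0.75p_{Quill} = 56.25, hence p_{Quill} = 75.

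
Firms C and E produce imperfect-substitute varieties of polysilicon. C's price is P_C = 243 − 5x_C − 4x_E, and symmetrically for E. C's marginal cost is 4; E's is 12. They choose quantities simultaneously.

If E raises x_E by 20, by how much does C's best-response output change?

Firm C's profit: π = x_C(243 − 5x_C − 4x_E) − 4x_C.
∂π/∂x_C = 239 − 10x_C − 4x_E = 0 ⇒ x_C = 23.9 − 0.4x_E.
The reaction-function slope is −0.4, so a 20-unit rise in x_E moves x_C by −0.4 × 20 = −8. C's best response falls — the actions are strategic substitutes.

-8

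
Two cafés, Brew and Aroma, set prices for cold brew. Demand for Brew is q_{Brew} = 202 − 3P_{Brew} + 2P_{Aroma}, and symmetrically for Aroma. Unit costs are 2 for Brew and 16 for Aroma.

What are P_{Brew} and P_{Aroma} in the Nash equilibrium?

Brew's profit: π = (P_{Brew} − 2)(202 − 3P_{Brew} + 2P_{Aroma}).
∂π/∂P_{Brew} = 208 − 6P_{Brew} + 2P_{Aroma} = 0 ⇒ P_{Brew} = 104/3 + (1/3)P_{Aroma}.
Similarly P_{Aroma} = 125/3 + (1/3)P_{Brew}.
Substituting the second reaction function into the first: P_{Brew} = 104/3 + (1/3)(125/3 + (1/3)P_{Brew}), which gives (8/9)P_{Brew} = 437/9 ⇒ P_{Brew} = 54.625.
Then P_{Aroma} = 125/3 + (1/3)·54.625 = 59.875.

54.625, 59.875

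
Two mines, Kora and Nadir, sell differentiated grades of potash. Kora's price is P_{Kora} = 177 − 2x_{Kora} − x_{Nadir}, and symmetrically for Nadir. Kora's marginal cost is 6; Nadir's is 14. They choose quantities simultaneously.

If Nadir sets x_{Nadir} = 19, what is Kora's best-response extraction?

38

Mine Kora's profit: π = x_{Kora}(177 − 2x_{Kora} − x_{Nadir}) − 6x_{Kora}.
∂π/∂x_{Kora} = 171 − 4x_{Kora} − x_{Nadir} = 0 ⇒ x_{Kora} = 42.75 − 0.25x_{Nadir}.
At x_{Nadir} = 19: x_{Kora} = 42.75 − 0.25·19 = 38.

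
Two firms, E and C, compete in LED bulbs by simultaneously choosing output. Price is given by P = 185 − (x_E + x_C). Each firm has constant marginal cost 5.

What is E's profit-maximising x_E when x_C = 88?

Firm E's profit: π = x_E(185 − (x_E + x_C)) − 5x_E.
∂π/∂x_E = 180 − 2x_E − x_C = 0, so x_E = 90 − 0.5x_C.
At x_C = 88: x_E = 90 − 0.5·88 = 46.

46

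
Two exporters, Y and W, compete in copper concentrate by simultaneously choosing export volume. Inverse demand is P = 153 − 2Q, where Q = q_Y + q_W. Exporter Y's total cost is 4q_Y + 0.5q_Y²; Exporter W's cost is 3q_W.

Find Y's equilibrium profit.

Exporter Y's profit: π = q_Y(153 − 2(q_Y + q_W)) − 4q_Y − 0.5q_Y².
∂π/∂q_Y = 149 − 5q_Y − 2q_W = 0, so q_Y = 29.8 − 0.4q_W.
For W: ∂π/∂q_W = 150 − 4q_W − 2q_Y = 0 ⇒ q_W = 37.5 − 0.5q_Y.
Solving the two reaction functions simultaneously: (1 − (−0.4)(−0.5))q_Y = 29.8 − 0.4·37.5, so 0.8q_Y = 14.8 and q_Y = 18.5.
Then q_W = 37.5 − 0.5·18.5 = 28.25.
Price P = 153 − 2·46.75 = 59.5.
Y's profit: (59.5 − 4)·18.5 − 0.5(18.5)² = 855.625.

855.625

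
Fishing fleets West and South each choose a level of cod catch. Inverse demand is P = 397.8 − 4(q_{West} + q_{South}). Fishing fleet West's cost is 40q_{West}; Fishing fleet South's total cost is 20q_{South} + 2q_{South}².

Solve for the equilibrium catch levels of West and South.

Fishing fleet West's profit: π = q_{West}(397.8 − 4(q_{West} + q_{South})) − 40q_{West}.
∂π/∂q_{West} = 357.8 − 8q_{West} − 4q_{South} = 0, so q_{West} = 44.725 − 0.5q_{South}.
For South: ∂π/∂q_{South} = 377.8 − 12q_{South} − 4q_{West} = 0 ⇒ q_{South} = 1889/60 − (1/3)q_{West}.
Solving the two reaction functions simultaneously: (1 − (−0.5)(−1/3))q_{West} = 44.725 − 0.5·(1889/60), so (5/6)q_{West} = 1739/60 and q_{West} = 34.78.
Then q_{South} = 1889/60 − (1/3)·34.78 = 19.89.

34.78, 19.89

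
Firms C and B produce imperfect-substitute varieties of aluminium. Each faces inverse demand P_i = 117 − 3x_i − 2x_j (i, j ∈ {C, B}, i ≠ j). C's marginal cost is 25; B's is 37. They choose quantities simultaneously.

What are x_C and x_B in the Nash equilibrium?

12.25, 9.25

Firm C's profit: π = x_C(117 − 3x_C − 2x_B) − 25x_C.
∂π/∂x_C = 92 − 6x_C − 2x_B = 0 ⇒ x_C = 46/3 − (1/3)x_B.
Similarly x_B = 40/3 − (1/3)x_C.
Substituting the second reaction function into the first: x_C = 46/3 − (1/3)(40/3 − (1/3)x_C), which gives (8/9)x_C = 98/9 ⇒ x_C = 12.25.
Then x_B = 40/3 − (1/3)·12.25 = 9.25.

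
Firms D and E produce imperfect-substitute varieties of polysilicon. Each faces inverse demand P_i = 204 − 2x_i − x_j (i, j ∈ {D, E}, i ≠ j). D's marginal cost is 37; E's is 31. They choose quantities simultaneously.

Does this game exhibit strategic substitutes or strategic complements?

strategic substitutes

Firm D's profit: π = x_D(204 − 2x_D − x_E) − 37x_D.
∂π/∂x_D = 167 − 4x_D − x_E = 0 ⇒ x_D = 41.75 − 0.25x_E.
The best-response slope dx_D/dx_E = −0.25 < 0: the reaction function is downward-sloping, so the choices are strategic substitutes.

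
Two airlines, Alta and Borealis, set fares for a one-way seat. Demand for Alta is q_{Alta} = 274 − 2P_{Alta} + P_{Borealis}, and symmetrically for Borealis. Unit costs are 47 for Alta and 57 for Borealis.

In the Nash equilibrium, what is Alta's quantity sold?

154

Alta's profit: π = (P_{Alta} − 47)(274 − 2P_{Alta} + P_{Borealis}).
∂π/∂P_{Alta} = 368 − 4P_{Alta} + P_{Borealis} = 0 ⇒ P_{Alta} = 92 + 0.25P_{Borealis}.
Similarly P_{Borealis} = 97 + 0.25P_{Alta}.
Plugging P_{Borealis} into Alta's best response: P_{Alta} = 92 + 0.25(97 + 0.25P_{Alta}) ⇒ 0.9375P_{Alta} = 116.25, so P_{Alta} = 124.
Then P_{Borealis} = 97 + 0.25·124 = 128.
q_{Alta} = 274 − 2·124 + 128 = 154.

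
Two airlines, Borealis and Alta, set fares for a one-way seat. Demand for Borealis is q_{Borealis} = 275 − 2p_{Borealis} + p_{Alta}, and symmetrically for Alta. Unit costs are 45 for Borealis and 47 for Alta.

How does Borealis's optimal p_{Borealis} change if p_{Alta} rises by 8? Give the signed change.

Borealis's profit: π = (p_{Borealis} − 45)(275 − 2p_{Borealis} + p_{Alta}).
∂π/∂p_{Borealis} = 365 − 4p_{Borealis} + p_{Alta} = 0 ⇒ p_{Borealis} = 91.25 + 0.25p_{Alta}.
The reaction-function slope is 0.25, so an 8-unit rise in p_{Alta} moves p_{Borealis} by 0.25 × 8 = 2. Borealis's best response rises — the actions are strategic complements.

2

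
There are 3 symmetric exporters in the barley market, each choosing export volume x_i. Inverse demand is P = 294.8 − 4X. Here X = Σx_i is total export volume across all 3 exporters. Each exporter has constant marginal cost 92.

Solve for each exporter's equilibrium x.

12.675

A representative exporter's profit is π_i = x_i(294.8 − 4X) − 92x_i, with X = x_i + Σ_{j≠i} x_j.
First-order condition: 202.8 − 8x_i − 4Σ_{j≠i} x_j = 0.
With identical exporters, set every x_j = x: then 202.8 − 8x − 8x = 0, i.e. x = 202.8/16 = 12.675.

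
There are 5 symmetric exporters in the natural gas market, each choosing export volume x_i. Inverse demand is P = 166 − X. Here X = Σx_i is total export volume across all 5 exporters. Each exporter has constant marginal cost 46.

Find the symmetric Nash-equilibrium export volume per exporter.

A representative exporter's profit is π_i = x_i(166 − X) − 46x_i, with X = x_i + Σ_{j≠i} x_j.
First-order condition: 120 − 2x_i − Σ_{j≠i} x_j = 0.
With identical exporters, set every x_j = x: then 120 − 2x − 4x = 0, i.e. x = 120/6 = 20.

20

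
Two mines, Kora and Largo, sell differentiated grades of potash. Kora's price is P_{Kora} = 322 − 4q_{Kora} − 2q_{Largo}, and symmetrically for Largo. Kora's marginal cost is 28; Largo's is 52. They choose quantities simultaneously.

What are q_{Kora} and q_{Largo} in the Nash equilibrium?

Mine Kora's profit: π = q_{Kora}(322 − 4q_{Kora} − 2q_{Largo}) − 28q_{Kora}.
∂π/∂q_{Kora} = 294 − 8q_{Kora} − 2q_{Largo} = 0 ⇒ q_{Kora} = 36.75 − 0.25q_{Largo}.
Similarly q_{Largo} = 33.75 − 0.25q_{Kora}.
Solving the two reaction functions simultaneously: (1 − (−0.25)(−0.25))q_{Kora} = 36.75 − 0.25·33.75, so 0.9375q_{Kora} = 28.3125 and q_{Kora} = 30.2.
Then q_{Largo} = 33.75 − 0.25·30.2 = 26.2.

30.2, 26.2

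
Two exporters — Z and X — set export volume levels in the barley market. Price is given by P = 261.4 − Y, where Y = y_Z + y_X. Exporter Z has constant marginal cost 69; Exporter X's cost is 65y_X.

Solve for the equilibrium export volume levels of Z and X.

Exporter Z's profit: π = y_Z(261.4 − (y_Z + y_X)) − 69y_Z.
∂π/∂y_Z = 192.4 − 2y_Z − y_X = 0, so y_Z = 96.2 − 0.5y_X.
By the same steps for X: y_X = 98.2 − 0.5y_Z.
Plugging y_X into Z's best response: y_Z = 96.2 − 0.5(98.2 − 0.5y_Z) ⇒ 0.75y_Z = 47.1, so y_Z = 62.8.
Then y_X = 98.2 − 0.5·62.8 = 66.8.

62.8, 66.8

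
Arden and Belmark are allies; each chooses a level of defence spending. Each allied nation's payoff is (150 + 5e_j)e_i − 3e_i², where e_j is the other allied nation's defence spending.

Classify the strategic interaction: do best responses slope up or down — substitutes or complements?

strategic complements

Arden's payoff is (150 + 5e_B)e_A − 3e_A².
∂π/∂e_A = 150 + 5e_B − 6e_A = 0, so e_A = 25 + (5/6)e_B.
The best-response slope de_A/de_B = 5/6 > 0: the reaction function is upward-sloping, so the choices are strategic complements.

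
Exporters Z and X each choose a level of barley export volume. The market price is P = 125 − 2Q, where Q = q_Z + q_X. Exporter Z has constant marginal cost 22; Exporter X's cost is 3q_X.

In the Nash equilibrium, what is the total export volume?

37.5

Exporter Z's profit: π = q_Z(125 − 2(q_Z + q_X)) − 22q_Z.
∂π/∂q_Z = 103 − 4q_Z − 2q_X = 0, so q_Z = 25.75 − 0.5q_X.
By the same steps for X: q_X = 30.5 − 0.5q_Z.
Plugging q_X into Z's best response: q_Z = 25.75 − 0.5(30.5 − 0.5q_Z) ⇒ 0.75q_Z = 10.5, so q_Z = 14.
Then q_X = 30.5 − 0.5·14 = 23.5.
Total export volume: 14 + 23.5 = 37.5.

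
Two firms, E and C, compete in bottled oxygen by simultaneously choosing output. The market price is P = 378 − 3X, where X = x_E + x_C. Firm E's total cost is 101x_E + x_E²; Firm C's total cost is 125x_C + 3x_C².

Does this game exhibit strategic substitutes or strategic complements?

Firm E's profit: π = x_E(378 − 3(x_E + x_C)) − 101x_E − x_E².
∂π/∂x_E = 277 − 8x_E − 3x_C = 0, so x_E = 34.625 − 0.375x_C.
The best-response slope dx_E/dx_C = −0.375 < 0: the reaction function is downward-sloping, so the choices are strategic substitutes.

strategic substitutes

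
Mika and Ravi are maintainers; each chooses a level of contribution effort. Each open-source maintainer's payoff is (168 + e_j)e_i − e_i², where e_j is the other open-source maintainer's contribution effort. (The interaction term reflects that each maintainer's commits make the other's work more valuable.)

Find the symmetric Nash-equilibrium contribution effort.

168

Mika's payoff is (168 + e_R)e_M − e_M².
∂π/∂e_M = 168 + e_R − 2e_M = 0, so e_M = 84 + 0.5e_R.
The game is symmetric, so in equilibrium e_R = e_M: the reaction function gives 0.5e_M = 84, hence e_M = 168.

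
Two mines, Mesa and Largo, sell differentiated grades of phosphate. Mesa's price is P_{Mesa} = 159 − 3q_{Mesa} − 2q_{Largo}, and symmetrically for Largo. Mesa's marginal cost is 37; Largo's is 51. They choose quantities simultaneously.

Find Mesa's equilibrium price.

Mine Mesa's profit: π = q_{Mesa}(159 − 3q_{Mesa} − 2q_{Largo}) − 37q_{Mesa}.
∂π/∂q_{Mesa} = 122 − 6q_{Mesa} − 2q_{Largo} = 0 ⇒ q_{Mesa} = 61/3 − (1/3)q_{Largo}.
Similarly q_{Largo} = 18 − (1/3)q_{Mesa}.
Substituting the second reaction function into the first: q_{Mesa} = 61/3 − (1/3)(18 − (1/3)q_{Mesa}), which gives (8/9)q_{Mesa} = 43/3 ⇒ q_{Mesa} = 16.125.
Then q_{Largo} = 18 − (1/3)·16.125 = 12.625.
P_{Mesa} = 159 − 3·16.125 − 2·12.625 = 85.375.

85.375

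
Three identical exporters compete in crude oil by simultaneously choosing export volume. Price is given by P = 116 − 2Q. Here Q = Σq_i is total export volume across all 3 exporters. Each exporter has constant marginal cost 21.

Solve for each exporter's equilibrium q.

A representative exporter's profit is π_i = q_i(116 − 2Q) − 21q_i, with Q = q_i + Σ_{j≠i} q_j.
First-order condition: 95 − 4q_i − 2Σ_{j≠i} q_j = 0.
With identical exporters, set every q_j = q: then 95 − 4q − 4q = 0, i.e. q = 95/8 = 11.875.

11.875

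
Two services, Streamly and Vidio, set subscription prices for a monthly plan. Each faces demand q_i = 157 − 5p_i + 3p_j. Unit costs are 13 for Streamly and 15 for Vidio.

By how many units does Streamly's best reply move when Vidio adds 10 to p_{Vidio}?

Streamly's profit: π = (p_{Streamly} − 13)(157 − 5p_{Streamly} + 3p_{Vidio}).
∂π/∂p_{Streamly} = 222 − 10p_{Streamly} + 3p_{Vidio} = 0 ⇒ p_{Streamly} = 22.2 + 0.3p_{Vidio}.
The reaction-function slope is 0.3, so a 10-unit rise in p_{Vidio} moves p_{Streamly} by 0.3 × 10 = 3. Streamly's best response rises — the actions are strategic complements.

3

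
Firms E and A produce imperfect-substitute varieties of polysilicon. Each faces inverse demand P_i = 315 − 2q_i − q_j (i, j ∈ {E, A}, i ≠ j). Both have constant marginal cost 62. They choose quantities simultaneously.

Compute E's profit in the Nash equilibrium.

5120.72

Firm E's profit: π = q_E(315 − 2q_E − q_A) − 62q_E.
∂π/∂q_E = 253 − 4q_E − q_A = 0 ⇒ q_E = 63.25 − 0.25q_A.
The game is symmetric, so in equilibrium q_A = q_E: the reaction function gives 1.25q_E = 63.25, hence q_E = 50.6.
P_E = 315 − 2·50.6 − 50.6 = 163.2.
Profit = (163.2 − 62)·50.6 = 5120.72.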